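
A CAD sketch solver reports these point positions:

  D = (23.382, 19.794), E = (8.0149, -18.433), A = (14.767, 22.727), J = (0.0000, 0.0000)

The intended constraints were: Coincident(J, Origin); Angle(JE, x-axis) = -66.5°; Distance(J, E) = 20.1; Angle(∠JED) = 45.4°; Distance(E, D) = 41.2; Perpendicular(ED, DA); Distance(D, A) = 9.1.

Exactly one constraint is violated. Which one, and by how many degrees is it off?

Perpendicular(ED, DA) — off by 3.10°.

J = (0.00, 0.00) ✓; JE at -66.50° ✓; |JE| = 20.10 ✓; ∠JED = 45.40° ✓; |ED| = 41.20 ✓; ∠(ED, DA) = 93.10° ✗; |DA| = 9.101 ✓.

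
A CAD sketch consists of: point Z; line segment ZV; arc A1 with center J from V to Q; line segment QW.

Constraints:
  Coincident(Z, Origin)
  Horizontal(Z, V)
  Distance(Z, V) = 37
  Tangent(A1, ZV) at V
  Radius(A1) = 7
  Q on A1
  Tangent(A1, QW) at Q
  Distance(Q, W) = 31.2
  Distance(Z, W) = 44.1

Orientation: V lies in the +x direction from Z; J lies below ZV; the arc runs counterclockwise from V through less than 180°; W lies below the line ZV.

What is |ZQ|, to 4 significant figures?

30.66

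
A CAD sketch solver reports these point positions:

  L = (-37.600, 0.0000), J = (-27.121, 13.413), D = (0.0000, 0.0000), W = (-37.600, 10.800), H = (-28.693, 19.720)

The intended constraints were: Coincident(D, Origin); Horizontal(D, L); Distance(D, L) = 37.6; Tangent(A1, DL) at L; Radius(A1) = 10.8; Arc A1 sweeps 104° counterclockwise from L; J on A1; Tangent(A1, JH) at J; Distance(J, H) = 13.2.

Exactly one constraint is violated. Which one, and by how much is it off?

Distance(J, H) = 13.2 — off by 6.70.

D = (0.00, 0.00) ✓; D.y = 0.00, L.y = 0.00 ✓; |DL| = 37.60 ✓; ∠(WL, LD) = 90.00° ✓; |WL| = 10.80 ✓; bearing(W→J) − bearing(W→L) = 104.0° ✓; |WJ| = 10.80 ✓; ∠(WJ, JH) = 90.01° ✓; |JH| = 6.500 ✗.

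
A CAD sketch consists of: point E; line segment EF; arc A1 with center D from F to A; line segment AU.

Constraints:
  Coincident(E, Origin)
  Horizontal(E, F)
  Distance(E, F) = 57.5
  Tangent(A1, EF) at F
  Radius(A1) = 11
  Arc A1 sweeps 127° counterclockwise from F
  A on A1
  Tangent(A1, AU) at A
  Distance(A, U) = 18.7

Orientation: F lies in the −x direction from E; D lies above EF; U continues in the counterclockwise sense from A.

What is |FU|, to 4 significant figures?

32.65

On A1, F sits at bearing -90° from D; a 127° counterclockwise sweep puts A at bearing 37°, so A = D + 11.0·(cos 37°, sin 37°) = (-48.72, 17.62). A1 meets AU tangentially, so DA is at right angles to AU, so AU runs along (−sin 37°, cos 37°); with |AU| = 18.7, U = (-59.97, 32.55). Then |FU| = |U − F| = 32.65.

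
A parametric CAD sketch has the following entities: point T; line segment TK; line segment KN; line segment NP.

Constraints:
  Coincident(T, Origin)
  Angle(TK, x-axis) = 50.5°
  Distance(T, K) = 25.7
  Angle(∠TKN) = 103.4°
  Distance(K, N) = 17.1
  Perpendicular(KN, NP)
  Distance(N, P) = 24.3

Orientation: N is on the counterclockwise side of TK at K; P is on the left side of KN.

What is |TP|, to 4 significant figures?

23.07

T is at the origin; TK runs at 50.5° with length 25.7, so K = 25.7·(cos 50.5°, sin 50.5°) = (16.35, 19.83). ∠TKN = 103.4°, so KN runs at 50.5° + (180° − 103.4°) = 127.1° from the x-axis; with |KN| = 17.1, N = K + 17.1·(cos 127.1°, sin 127.1°) = (6.032, 33.47). KN ⟂ NP; with |NP| = 24.3 on the left of KN, P = N + 24.3·(-0.7976, -0.6032) = (-13.35, 18.81). Then |TP| = |P − T| = 23.07.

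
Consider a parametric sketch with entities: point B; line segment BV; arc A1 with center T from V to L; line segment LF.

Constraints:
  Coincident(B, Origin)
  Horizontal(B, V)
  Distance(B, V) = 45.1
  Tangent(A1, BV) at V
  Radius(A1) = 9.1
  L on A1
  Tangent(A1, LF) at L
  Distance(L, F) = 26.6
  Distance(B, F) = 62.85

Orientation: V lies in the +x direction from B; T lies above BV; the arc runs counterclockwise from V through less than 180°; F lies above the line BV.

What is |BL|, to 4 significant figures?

55.08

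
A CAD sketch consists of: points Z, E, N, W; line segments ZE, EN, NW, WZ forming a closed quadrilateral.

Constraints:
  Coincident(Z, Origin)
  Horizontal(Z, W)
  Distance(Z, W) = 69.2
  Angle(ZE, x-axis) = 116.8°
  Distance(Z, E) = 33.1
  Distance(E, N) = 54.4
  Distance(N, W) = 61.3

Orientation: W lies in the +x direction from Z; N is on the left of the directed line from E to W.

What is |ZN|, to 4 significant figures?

61.85

Z is at the origin; Z and W share the same y with |ZW| = 69.2 and W in +x, so W = (69.2, 0). ZE runs at 116.8° with |ZE| = 33.1, so E = (-14.92, 29.54). N is determined by |EN| = 54.4 and |NW| = 61.3 together: it lies at the intersection of circle(E, 54.4) and circle(W, 61.3). With |EW| = 89.16, the foot of the radical line on EW is 40.10 from E and the perpendicular offset is √(54.4² − 40.10²) = 36.76. Taking the left-of-EW solution: N = (35.09, 50.94).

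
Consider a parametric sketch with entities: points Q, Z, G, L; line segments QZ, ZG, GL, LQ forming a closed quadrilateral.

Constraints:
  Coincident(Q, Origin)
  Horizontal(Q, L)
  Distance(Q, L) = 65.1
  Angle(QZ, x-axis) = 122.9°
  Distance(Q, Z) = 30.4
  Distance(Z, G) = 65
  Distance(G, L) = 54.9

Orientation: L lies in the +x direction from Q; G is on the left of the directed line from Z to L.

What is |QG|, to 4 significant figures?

66.64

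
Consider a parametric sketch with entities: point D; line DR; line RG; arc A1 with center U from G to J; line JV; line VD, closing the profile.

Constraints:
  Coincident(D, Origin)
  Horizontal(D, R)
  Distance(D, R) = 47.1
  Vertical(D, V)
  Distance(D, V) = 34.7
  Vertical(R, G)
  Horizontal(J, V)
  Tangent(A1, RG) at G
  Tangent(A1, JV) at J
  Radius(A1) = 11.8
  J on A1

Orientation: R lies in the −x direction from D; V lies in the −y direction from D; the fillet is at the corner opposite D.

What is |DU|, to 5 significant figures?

42.077

D is at the origin; DR is horizontal with |DR| = 47.1 and R on the −x side, so R = (-47.100, 0.0000). D and V share the same x with |DV| = 34.7 and V on the −y side, so V = (0.0000, -34.700). The virtual corner opposite D is at (-47.100, -34.700). Tangency of A1 to RG means the radius UG is perpendicular to RG and since A1 is tangent to JV there, UJ ⟂ JV, with radius 11.8, so the center U sits 11.8 in from both sides at U = (-35.300, -22.900). Then |DU| = |U − D| = 42.077.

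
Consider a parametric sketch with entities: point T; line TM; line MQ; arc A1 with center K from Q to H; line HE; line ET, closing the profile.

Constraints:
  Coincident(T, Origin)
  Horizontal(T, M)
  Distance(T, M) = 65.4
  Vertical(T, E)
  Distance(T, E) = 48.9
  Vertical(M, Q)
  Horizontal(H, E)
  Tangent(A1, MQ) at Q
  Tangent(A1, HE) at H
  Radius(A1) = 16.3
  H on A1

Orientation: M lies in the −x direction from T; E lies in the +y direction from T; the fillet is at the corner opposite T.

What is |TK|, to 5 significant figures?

58.937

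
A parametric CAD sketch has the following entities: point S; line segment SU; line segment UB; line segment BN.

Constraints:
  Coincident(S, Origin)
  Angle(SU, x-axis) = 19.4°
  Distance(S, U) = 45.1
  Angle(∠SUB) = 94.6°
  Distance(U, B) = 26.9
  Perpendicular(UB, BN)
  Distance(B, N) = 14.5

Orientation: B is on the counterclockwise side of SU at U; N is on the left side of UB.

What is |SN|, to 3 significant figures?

43.1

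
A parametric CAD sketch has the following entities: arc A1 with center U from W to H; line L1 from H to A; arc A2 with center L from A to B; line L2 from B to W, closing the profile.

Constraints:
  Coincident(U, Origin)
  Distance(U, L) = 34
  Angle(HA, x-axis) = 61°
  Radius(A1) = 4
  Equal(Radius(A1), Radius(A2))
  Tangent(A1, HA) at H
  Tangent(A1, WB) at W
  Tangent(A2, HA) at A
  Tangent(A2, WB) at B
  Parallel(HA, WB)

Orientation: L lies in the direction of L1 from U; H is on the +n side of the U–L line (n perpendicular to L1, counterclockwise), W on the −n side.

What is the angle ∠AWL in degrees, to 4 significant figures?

6.531°

The slot axis is L1's direction at 61.0°, so u = (cos 61.0°, sin 61.0°) = (0.4848, 0.8746) and n = (−sin 61.0°, cos 61.0°) = (-0.8746, 0.4848). U is at the origin and L lies 34.0 along u from U, so L = 34.0·u = (16.48, 29.74). Tangency of A1 to both parallel lines with radius 4.0 puts H and W at U ± 4.0·n: H = (-3.498, 1.939), W = (3.498, -1.939). Equal radii place A and B the same way about L: A = L + 4.0·n = (12.99, 31.68), B = L − 4.0·n = (19.98, 27.80). Then cos ∠AWL = WA·WL / (|WA||WL|), giving 6.531°.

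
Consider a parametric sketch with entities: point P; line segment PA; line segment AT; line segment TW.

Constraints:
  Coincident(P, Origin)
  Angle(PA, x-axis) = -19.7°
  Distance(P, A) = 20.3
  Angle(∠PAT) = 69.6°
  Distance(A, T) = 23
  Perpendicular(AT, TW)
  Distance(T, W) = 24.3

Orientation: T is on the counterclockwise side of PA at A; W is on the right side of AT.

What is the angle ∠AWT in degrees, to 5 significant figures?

43.426°

P is at the origin; PA runs at -19.7° with length 20.3, so A = 20.3·(cos -19.7°, sin -19.7°) = (19.112, -6.8430). ∠PAT = 69.6°, so AT runs at -19.7° + (180° − 69.6°) = 90.700° from the x-axis; with |AT| = 23.0, T = A + 23.0·(cos 90.700°, sin 90.700°) = (18.831, 16.155). AT is perpendicular to TW; with |TW| = 24.3 on the right of AT, W = T + 24.3·(0.99993, 0.012217) = (43.129, 16.452). Then cos ∠AWT = WA·WT / (|WA||WT|), giving 43.426°.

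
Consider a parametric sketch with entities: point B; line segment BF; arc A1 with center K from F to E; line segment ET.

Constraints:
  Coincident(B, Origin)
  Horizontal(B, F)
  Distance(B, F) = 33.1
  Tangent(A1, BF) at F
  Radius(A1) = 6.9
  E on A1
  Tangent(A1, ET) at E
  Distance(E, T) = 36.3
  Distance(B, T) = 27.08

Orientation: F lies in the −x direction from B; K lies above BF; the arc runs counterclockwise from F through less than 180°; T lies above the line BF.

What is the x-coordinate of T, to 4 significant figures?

-2.095

B is at the origin; BF is horizontal with |BF| = 33.1 and F on the −x side, so F = (-33.10, 0.000). A1 meets BF tangentially, so KF is at right angles to BF, so K = F + (0, 6.9) = (-33.10, 6.900). Since KE ⟂ ET (tangency), |KT| = √(6.9² + 36.3²) = 36.95 regardless of where E sits on A1. So T lies on both circle(B, 27.08) and circle(K, 36.95); the above-BF intersection is T = (-2.095, 27.00). E is the foot of the tangent from T: E = (-28.33, 1.913).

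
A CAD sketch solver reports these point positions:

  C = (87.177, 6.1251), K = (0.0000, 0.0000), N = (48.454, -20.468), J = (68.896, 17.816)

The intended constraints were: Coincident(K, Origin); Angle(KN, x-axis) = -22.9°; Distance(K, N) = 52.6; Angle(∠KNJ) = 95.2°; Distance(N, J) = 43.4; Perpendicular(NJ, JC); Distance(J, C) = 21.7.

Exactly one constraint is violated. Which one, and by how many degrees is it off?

Perpendicular(NJ, JC) — off by 4.50°.

K = (0.00, 0.00) ✓; KN at -22.90° ✓; |KN| = 52.60 ✓; ∠KNJ = 95.20° ✓; |NJ| = 43.40 ✓; ∠(NJ, JC) = 94.50° ✗; |JC| = 21.70 ✓.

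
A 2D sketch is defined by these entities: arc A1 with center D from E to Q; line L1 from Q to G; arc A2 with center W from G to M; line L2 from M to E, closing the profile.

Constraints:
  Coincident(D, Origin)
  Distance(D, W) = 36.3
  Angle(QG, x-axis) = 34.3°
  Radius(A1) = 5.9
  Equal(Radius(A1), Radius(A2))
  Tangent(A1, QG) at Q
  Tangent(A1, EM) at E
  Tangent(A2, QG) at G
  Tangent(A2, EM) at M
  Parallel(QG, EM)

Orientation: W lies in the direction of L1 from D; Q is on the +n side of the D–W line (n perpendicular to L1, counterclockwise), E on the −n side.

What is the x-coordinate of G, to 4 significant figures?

26.66

The slot axis is L1's direction at 34.3°, so u = (cos 34.3°, sin 34.3°) = (0.8261, 0.5635) and n = (−sin 34.3°, cos 34.3°) = (-0.5635, 0.8261). D is at the origin and W lies 36.3 along u from D, so W = 36.3·u = (29.99, 20.46). Tangency of A1 to both parallel lines with radius 5.9 puts Q and E at D ± 5.9·n: Q = (-3.325, 4.874), E = (3.325, -4.874). Equal radii place G and M the same way about W: G = W + 5.9·n = (26.66, 25.33), M = W − 5.9·n = (33.31, 15.58). So G.x = 26.66.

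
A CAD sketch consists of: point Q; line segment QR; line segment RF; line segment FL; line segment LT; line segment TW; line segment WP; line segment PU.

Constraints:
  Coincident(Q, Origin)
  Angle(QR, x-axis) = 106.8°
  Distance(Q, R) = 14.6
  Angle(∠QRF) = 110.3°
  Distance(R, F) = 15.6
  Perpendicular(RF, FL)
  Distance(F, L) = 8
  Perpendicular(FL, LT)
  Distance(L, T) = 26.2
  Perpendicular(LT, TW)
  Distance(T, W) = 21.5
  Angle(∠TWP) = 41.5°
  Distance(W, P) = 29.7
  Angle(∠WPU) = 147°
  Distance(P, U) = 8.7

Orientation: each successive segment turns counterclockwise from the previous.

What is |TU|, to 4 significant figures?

22.96

Q is at the origin; QR runs at 106.8° with length 14.6, so R = (-4.220, 13.98). ∠QRF = 110.3° gives RF at 176.5° from the x-axis; with |RF| = 15.6, F = (-19.79, 14.93). RF ⟂ FL, so FL runs at -93.50°; with |FL| = 8.0, L = (-20.28, 6.944). FL ⟂ LT, so LT runs at -3.500°; with |LT| = 26.2, T = (5.872, 5.345). LT ⟂ TW, so TW runs at 86.50°; with |TW| = 21.5, W = (7.185, 26.80). ∠TWP = 41.5° gives WP at -135.0° from the x-axis; with |WP| = 29.7, P = (-13.82, 5.803). ∠WPU = 147.0° gives PU at -102.0° from the x-axis; with |PU| = 8.7, U = (-15.63, -2.706). Then |TU| = |U − T| = 22.96.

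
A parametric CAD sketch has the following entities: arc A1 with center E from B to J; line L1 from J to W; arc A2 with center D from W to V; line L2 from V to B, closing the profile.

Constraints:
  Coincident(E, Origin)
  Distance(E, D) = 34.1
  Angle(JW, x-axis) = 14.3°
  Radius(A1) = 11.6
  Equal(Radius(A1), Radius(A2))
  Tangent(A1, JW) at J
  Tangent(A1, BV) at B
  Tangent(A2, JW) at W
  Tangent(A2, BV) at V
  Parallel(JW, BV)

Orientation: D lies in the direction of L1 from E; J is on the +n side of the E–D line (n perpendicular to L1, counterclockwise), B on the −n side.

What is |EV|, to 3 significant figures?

36.0

The slot axis is L1's direction at 14.3°, so u = (cos 14.3°, sin 14.3°) = (0.969, 0.247) and n = (−sin 14.3°, cos 14.3°) = (-0.247, 0.969). E is at the origin and D lies 34.1 along u from E, so D = 34.1·u = (33.0, 8.42). Tangency of A1 to both parallel lines with radius 11.6 puts J and B at E ± 11.6·n: J = (-2.87, 11.2), B = (2.87, -11.2). Equal radii place W and V the same way about D: W = D + 11.6·n = (30.2, 19.7), V = D − 11.6·n = (35.9, -2.82). Then |EV| = |V − E| = 36.0.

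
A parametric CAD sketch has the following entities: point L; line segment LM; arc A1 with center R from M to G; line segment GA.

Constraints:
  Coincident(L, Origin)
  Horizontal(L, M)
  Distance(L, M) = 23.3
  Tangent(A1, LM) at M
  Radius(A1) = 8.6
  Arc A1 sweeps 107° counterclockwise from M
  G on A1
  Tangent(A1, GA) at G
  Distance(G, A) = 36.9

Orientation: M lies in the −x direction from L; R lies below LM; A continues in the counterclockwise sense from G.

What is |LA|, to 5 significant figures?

50.824

L is at the origin; LM is horizontal with |LM| = 23.3 and M on the −x side, so M = (-23.300, 0.0000). Tangency of A1 to LM means the radius RM is perpendicular to LM, so R = M + (0, -8.6) = (-23.300, -8.6000). On A1, M sits at bearing 90° from R; a 107° counterclockwise sweep puts G at bearing 197°, so G = R + 8.6·(cos 197°, sin 197°) = (-31.524, -11.114). Tangency of A1 to GA means the radius RG is perpendicular to GA, so GA runs along (−sin 197°, cos 197°); with |GA| = 36.9, A = (-20.736, -46.402). Then |LA| = |A − L| = 50.824.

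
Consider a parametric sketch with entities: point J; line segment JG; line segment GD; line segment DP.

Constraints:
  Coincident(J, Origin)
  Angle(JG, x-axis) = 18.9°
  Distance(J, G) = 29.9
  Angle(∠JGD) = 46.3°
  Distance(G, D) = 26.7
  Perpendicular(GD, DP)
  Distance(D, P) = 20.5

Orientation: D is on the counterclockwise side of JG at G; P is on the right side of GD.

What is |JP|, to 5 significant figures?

42.548

∠JGD = 46.3°, so GD runs at 18.9° + (180° − 46.3°) = 152.60° from the x-axis; with |GD| = 26.7, D = G + 26.7·(cos 152.60°, sin 152.60°) = (4.5833, 21.972). GD ⟂ DP; with |DP| = 20.5 on the right of GD, P = D + 20.5·(0.46020, 0.88782) = (14.017, 40.173). Then |JP| = |P − J| = 42.548.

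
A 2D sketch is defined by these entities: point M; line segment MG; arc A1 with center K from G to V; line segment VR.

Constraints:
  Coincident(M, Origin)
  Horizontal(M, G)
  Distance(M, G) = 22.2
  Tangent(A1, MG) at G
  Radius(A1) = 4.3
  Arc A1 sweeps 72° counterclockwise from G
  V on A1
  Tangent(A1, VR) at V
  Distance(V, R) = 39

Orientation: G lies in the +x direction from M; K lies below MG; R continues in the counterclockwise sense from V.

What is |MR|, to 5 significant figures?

40.518

M is at the origin; MG is horizontal with |MG| = 22.2 and G on the +x side, so G = (22.200, 0.0000). The tangent condition forces KG to be normal to MG, so K = G + (0, -4.3) = (22.200, -4.3000). On A1, G sits at bearing 90° from K; a 72° counterclockwise sweep puts V at bearing 162°, so V = K + 4.3·(cos 162°, sin 162°) = (18.110, -2.9712). A1 meets VR tangentially, so KV is at right angles to VR, so VR runs along (−sin 162°, cos 162°); with |VR| = 39.0, R = (6.0588, -40.062). Then |MR| = |R − M| = 40.518.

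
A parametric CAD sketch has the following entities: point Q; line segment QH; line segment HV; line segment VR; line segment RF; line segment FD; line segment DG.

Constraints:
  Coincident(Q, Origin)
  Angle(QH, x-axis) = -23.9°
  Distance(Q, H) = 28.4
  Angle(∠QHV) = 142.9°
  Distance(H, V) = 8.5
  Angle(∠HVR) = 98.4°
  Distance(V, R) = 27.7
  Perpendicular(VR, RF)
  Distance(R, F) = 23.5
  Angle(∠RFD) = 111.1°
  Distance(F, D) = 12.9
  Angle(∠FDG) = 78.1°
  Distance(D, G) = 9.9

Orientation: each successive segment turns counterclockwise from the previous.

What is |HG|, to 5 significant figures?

18.278

Q is at the origin; QH runs at -23.9° with length 28.4, so H = (25.965, -11.506). ∠QHV = 142.9° gives HV at 13.200° from the x-axis; with |HV| = 8.5, V = (34.240, -9.5650). ∠HVR = 98.4° gives VR at 94.800° from the x-axis; with |VR| = 27.7, R = (31.922, 18.038). VR ⟂ RF, so RF runs at -175.20°; with |RF| = 23.5, F = (8.5048, 16.071). ∠RFD = 111.1° gives FD at -106.30° from the x-axis; with |FD| = 12.9, D = (4.8842, 3.6899). ∠FDG = 78.1° gives DG at -4.4000° from the x-axis; with |DG| = 9.9, G = (14.755, 2.9304). Then |HG| = |G − H| = 18.278.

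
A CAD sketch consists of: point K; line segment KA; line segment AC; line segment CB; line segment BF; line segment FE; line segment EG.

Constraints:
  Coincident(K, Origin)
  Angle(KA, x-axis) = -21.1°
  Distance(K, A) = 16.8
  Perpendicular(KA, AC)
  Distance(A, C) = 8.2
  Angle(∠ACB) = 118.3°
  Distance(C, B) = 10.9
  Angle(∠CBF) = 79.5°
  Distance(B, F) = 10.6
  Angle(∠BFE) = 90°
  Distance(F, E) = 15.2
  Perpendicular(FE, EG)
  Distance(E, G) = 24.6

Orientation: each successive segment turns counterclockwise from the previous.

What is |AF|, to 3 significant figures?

13.2

K is at the origin; KA runs at -21.1° with length 16.8, so A = (15.7, -6.05). The perpendicularity gives AC at right angles to KA, so AC runs at 68.9°; with |AC| = 8.2, C = (18.6, 1.60). ∠ACB = 118.3° gives CB at 131° from the x-axis; with |CB| = 10.9, B = (11.5, 9.88). ∠CBF = 79.5° gives BF at -129° from the x-axis; with |BF| = 10.6, F = (4.88, 1.63). Then |AF| = |F − A| = 13.2.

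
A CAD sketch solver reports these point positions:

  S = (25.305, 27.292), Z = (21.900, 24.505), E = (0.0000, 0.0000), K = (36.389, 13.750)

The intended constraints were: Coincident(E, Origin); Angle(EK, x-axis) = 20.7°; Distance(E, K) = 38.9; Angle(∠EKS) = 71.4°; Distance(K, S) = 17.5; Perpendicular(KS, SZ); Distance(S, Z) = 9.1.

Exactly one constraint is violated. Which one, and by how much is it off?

Distance(S, Z) = 9.1 — off by 4.70.

E = (0.00, 0.00) ✓; EK at 20.70° ✓; |EK| = 38.90 ✓; ∠EKS = 71.40° ✓; |KS| = 17.50 ✓; ∠(KS, SZ) = 90.00° ✓; |SZ| = 4.400 ✗.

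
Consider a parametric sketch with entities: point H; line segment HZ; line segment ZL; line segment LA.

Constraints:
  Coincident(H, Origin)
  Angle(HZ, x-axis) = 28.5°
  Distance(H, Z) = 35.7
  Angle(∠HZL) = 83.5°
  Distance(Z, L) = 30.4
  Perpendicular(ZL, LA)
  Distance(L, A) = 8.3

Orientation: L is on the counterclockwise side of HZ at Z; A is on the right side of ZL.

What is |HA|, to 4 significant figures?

51.09

∠HZL = 83.5°, so ZL runs at 28.5° + (180° − 83.5°) = 125.0° from the x-axis; with |ZL| = 30.4, L = Z + 30.4·(cos 125.0°, sin 125.0°) = (13.94, 41.94). ZL ⟂ LA; with |LA| = 8.3 on the right of ZL, A = L + 8.3·(0.8192, 0.5736) = (20.74, 46.70). Then |HA| = |A − H| = 51.09.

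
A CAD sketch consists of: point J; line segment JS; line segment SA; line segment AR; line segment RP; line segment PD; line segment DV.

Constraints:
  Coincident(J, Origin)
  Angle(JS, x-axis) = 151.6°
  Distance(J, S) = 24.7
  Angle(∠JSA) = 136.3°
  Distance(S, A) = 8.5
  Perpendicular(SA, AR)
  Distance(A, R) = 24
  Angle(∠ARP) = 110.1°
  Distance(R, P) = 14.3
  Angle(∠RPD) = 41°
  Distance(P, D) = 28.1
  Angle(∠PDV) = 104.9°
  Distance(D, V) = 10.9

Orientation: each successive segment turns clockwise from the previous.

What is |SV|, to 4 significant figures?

20.45

∠RPD = 41.0° gives PD at 169.0° from the x-axis; with |PD| = 28.1, D = (-20.28, 21.31). ∠PDV = 104.9° gives DV at 93.90° from the x-axis; with |DV| = 10.9, V = (-21.02, 32.18). Then |SV| = |V − S| = 20.45.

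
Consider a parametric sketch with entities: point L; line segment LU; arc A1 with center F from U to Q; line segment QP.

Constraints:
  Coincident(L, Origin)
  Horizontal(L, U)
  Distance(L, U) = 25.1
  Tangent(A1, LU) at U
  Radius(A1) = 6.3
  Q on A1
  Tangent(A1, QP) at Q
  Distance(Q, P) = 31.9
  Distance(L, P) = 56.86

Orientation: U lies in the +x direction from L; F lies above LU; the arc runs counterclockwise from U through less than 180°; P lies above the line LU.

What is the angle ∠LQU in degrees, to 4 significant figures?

21.31°

L is at the origin; L and U share the same y with |LU| = 25.1 and U on the +x side, so U = (25.10, 0.000). A1 meets LU tangentially, so FU is at right angles to LU, so F = U + (0, 6.3) = (25.10, 6.300). Since FQ ⟂ QP (tangency), |FP| = √(6.3² + 31.9²) = 32.52 regardless of where Q sits on A1. So P lies on both circle(L, 56.86) and circle(F, 32.52); the above-LU intersection is P = (49.79, 27.46). Q is the foot of the tangent from P: Q = (30.05, 2.401).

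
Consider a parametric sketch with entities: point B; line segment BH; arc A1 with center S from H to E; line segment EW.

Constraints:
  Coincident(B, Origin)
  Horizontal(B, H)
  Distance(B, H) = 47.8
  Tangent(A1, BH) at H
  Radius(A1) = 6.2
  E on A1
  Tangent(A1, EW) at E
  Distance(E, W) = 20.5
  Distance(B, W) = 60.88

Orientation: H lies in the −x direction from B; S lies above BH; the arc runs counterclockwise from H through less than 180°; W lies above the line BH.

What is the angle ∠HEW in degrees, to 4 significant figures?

117.0°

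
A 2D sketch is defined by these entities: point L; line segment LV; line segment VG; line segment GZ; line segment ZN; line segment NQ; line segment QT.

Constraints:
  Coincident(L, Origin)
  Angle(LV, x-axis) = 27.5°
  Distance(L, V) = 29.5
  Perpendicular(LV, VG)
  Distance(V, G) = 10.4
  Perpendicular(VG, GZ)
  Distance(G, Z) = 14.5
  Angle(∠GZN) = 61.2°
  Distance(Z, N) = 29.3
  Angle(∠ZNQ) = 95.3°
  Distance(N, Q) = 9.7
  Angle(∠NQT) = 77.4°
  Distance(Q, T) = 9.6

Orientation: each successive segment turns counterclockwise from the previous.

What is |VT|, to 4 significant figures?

4.635

L is at the origin; LV runs at 27.5° with length 29.5, so V = (26.17, 13.62). The perpendicularity gives VG at right angles to LV, so VG runs at 117.5°; with |VG| = 10.4, G = (21.36, 22.85). VG ⟂ GZ, so GZ runs at -152.5°; with |GZ| = 14.5, Z = (8.503, 16.15). ∠GZN = 61.2° gives ZN at -33.70° from the x-axis; with |ZN| = 29.3, N = (32.88, -0.1058). ∠ZNQ = 95.3° gives NQ at 51.00° from the x-axis; with |NQ| = 9.7, Q = (38.98, 7.433). ∠NQT = 77.4° gives QT at 153.6° from the x-axis; with |QT| = 9.6, T = (30.38, 11.70). Then |VT| = |T − V| = 4.635.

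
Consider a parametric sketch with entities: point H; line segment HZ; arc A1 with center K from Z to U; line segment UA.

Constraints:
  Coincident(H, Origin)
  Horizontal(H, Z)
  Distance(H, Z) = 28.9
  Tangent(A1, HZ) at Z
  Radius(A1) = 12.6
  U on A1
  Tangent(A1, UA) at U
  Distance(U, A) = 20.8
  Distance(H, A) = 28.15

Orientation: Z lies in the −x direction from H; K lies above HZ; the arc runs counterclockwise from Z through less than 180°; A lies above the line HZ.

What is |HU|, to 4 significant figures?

18.93

Checks: ∠(KZ, ZH) = 90.00° ✓; |KZ| = 12.60 ✓; |KU| = 12.60 ✓; ∠(KU, UA) = 90.00° ✓; |UA| = 20.80 ✓; |HA| = 28.15 ✓.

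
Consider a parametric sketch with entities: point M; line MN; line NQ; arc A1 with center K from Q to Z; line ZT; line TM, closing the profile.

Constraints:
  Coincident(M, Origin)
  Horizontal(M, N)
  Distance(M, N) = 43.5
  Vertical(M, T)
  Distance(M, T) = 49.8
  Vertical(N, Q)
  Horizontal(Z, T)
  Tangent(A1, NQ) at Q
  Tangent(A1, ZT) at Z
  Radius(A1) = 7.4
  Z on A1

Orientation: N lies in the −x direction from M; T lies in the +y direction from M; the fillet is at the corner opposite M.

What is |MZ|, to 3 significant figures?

61.5

The virtual corner opposite M is at (-43.5, 49.8). The tangent condition forces KQ to be normal to NQ and the tangent condition forces KZ to be normal to ZT, with radius 7.4, so the center K sits 7.4 in from both sides at K = (-36.1, 42.4). That places the tangent points at Q = (-43.5, 42.4) on NQ and Z = (-36.1, 49.8) on ZT. Then |MZ| = |Z − M| = 61.5.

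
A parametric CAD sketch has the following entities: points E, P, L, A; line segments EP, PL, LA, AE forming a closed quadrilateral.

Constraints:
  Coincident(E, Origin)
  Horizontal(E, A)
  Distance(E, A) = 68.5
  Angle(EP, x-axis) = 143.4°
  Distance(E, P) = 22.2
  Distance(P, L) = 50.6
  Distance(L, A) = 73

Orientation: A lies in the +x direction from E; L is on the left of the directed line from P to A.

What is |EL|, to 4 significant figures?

53.29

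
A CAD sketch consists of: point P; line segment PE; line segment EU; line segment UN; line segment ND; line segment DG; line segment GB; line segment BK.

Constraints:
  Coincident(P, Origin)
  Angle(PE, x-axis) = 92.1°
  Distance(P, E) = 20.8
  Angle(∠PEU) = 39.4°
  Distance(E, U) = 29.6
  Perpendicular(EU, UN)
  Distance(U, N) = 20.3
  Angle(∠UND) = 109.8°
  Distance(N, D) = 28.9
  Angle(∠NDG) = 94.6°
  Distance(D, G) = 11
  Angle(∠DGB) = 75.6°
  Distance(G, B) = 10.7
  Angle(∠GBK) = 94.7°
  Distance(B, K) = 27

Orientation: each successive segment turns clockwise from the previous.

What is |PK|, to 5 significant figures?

31.139

P is at the origin; PE runs at 92.1° with length 20.8, so E = (-0.76219, 20.786). ∠PEU = 39.4° gives EU at -48.500° from the x-axis; with |EU| = 29.6, U = (18.851, -1.3831). EU is perpendicular to UN, so UN runs at -138.50°; with |UN| = 20.3, N = (3.6476, -14.834). ∠UND = 109.8° gives ND at 151.30° from the x-axis; with |ND| = 28.9, D = (-21.702, -0.95579). ∠NDG = 94.6° gives DG at 65.900° from the x-axis; with |DG| = 11.0, G = (-17.210, 9.0854). ∠DGB = 75.6° gives GB at -38.500° from the x-axis; with |GB| = 10.7, B = (-8.8364, 2.4245). ∠GBK = 94.7° gives BK at -123.80° from the x-axis; with |BK| = 27.0, K = (-23.856, -20.012). Then |PK| = |K − P| = 31.139.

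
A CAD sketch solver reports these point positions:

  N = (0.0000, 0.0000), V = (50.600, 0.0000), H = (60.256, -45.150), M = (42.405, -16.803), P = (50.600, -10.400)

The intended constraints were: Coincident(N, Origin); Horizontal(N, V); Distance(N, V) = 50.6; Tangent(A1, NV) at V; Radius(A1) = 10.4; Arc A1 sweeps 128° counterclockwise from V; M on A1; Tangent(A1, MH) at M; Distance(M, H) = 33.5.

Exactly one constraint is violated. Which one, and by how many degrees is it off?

Tangent(A1, MH) at M — off by 5.80°.

N = (0.00, 0.00) ✓; N.y = 0.00, V.y = 0.00 ✓; |NV| = 50.60 ✓; ∠(PV, VN) = 90.00° ✓; |PV| = 10.40 ✓; bearing(P→M) − bearing(P→V) = 128.0° ✓; |PM| = 10.40 ✓; ∠(PM, MH) = 95.80° ✗; |MH| = 33.50 ✓.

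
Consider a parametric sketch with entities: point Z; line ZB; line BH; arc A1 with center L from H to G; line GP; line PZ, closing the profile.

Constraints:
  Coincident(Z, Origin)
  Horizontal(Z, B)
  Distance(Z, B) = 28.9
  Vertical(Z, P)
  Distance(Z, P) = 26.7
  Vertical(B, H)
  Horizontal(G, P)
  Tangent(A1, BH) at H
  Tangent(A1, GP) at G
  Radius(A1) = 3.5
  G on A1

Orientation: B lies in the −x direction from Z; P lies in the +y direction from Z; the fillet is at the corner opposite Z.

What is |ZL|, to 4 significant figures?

34.40

Z is at the origin; ZB is horizontal with |ZB| = 28.9 and B on the −x side, so B = (-28.90, 0.000). Z and P share the same x with |ZP| = 26.7 and P on the +y side, so P = (0.000, 26.70). The virtual corner opposite Z is at (-28.90, 26.70). A1 meets BH tangentially, so LH is at right angles to BH and A1 meets GP tangentially, so LG is at right angles to GP, with radius 3.5, so the center L sits 3.5 in from both sides at L = (-25.40, 23.20). Then |ZL| = |L − Z| = 34.40.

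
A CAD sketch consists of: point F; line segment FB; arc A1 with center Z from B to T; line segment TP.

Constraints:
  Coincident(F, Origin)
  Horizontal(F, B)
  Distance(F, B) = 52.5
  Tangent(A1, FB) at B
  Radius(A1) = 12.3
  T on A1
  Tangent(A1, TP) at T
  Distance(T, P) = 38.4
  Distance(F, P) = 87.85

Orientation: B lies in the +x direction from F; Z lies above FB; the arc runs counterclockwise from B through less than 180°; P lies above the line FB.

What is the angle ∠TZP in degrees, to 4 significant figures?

72.24°

F is at the origin; F and B share the same y with |FB| = 52.5 and B on the +x side, so B = (52.50, 0.000). Since A1 is tangent to FB there, ZB ⟂ FB, so Z = B + (0, 12.3) = (52.50, 12.30). Since ZT ⟂ TP (tangency), |ZP| = √(12.3² + 38.4²) = 40.32 regardless of where T sits on A1. So P lies on both circle(F, 87.85) and circle(Z, 40.32); the above-FB intersection is P = (74.98, 45.77). T is the foot of the tangent from P: T = (64.32, 8.883).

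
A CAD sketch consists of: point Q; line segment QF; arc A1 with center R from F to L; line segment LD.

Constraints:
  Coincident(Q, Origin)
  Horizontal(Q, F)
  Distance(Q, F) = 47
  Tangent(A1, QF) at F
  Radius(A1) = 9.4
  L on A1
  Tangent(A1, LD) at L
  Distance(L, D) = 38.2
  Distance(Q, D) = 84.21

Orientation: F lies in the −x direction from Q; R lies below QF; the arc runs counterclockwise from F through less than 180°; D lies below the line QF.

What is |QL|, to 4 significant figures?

54.92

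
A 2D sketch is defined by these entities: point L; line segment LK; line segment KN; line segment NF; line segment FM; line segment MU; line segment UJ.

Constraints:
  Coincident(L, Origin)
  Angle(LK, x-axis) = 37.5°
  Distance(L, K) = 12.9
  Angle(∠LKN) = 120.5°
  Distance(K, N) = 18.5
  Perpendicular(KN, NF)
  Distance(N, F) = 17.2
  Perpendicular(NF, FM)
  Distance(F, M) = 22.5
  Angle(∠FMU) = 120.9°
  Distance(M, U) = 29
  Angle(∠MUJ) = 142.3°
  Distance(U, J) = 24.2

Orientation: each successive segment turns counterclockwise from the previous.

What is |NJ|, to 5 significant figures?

46.882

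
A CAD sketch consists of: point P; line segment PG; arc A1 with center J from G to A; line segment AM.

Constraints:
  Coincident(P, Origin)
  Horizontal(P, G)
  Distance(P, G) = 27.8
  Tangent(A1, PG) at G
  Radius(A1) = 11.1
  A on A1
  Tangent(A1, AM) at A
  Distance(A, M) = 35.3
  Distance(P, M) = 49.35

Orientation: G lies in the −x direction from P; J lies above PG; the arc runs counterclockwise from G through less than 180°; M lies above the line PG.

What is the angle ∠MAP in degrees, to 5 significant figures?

123.75°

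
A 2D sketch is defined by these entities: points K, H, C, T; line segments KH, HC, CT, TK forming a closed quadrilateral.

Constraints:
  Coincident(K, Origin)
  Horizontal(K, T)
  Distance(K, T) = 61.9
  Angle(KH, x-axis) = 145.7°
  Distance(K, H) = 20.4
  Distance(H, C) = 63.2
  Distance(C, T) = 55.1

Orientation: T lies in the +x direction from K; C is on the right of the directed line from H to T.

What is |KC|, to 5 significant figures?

44.179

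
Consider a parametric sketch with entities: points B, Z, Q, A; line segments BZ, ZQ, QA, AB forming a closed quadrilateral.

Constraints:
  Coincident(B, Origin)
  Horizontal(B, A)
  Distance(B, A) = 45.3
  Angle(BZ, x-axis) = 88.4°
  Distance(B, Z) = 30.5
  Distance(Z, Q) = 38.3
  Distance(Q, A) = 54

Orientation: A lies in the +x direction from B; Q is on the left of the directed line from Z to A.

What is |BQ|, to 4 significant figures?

61.54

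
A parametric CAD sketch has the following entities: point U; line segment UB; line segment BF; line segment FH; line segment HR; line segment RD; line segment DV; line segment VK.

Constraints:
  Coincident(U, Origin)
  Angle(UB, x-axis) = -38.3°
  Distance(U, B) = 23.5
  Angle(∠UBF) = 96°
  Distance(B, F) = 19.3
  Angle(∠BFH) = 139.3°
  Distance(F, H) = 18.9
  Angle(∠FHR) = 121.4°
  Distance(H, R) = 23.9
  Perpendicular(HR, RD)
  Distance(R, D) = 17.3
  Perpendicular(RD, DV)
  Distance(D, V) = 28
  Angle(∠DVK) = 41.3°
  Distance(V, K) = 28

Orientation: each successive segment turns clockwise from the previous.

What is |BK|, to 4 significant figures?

43.38

U is at the origin; UB runs at -38.3° with length 23.5, so B = (18.44, -14.56). ∠UBF = 96.0° gives BF at -122.3° from the x-axis; with |BF| = 19.3, F = (8.129, -30.88). ∠BFH = 139.3° gives FH at -163.0° from the x-axis; with |FH| = 18.9, H = (-9.945, -36.40). ∠FHR = 121.4° gives HR at 138.4° from the x-axis; with |HR| = 23.9, R = (-27.82, -20.54). HR is perpendicular to RD, so RD runs at 48.40°; with |RD| = 17.3, D = (-16.33, -7.599). RD ⟂ DV, so DV runs at -41.60°; with |DV| = 28.0, V = (4.607, -26.19). ∠DVK = 41.3° gives VK at 179.7° from the x-axis; with |VK| = 28.0, K = (-23.39, -26.04). Then |BK| = |K − B| = 43.38.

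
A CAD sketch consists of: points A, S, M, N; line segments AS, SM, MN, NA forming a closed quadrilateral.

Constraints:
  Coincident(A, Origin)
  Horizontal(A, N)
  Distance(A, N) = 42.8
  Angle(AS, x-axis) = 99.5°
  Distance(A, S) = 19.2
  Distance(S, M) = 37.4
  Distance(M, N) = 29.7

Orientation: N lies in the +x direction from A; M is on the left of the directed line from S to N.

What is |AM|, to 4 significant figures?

43.40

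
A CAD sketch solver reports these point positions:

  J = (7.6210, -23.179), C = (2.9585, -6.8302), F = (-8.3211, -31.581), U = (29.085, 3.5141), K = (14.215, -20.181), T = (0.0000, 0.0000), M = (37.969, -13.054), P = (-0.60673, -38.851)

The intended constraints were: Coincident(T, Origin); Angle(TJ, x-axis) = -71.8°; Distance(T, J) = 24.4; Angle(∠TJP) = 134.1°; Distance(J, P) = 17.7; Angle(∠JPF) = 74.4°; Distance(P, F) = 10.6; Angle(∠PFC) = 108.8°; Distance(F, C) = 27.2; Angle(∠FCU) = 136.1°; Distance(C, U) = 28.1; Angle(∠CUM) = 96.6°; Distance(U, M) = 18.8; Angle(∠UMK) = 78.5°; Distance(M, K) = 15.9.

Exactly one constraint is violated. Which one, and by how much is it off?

Distance(M, K) = 15.9 — off by 8.90.

T = (0.00, 0.00) ✓; TJ at -71.80° ✓; |TJ| = 24.40 ✓; ∠TJP = 134.1° ✓; |JP| = 17.70 ✓; ∠JPF = 74.40° ✓; |PF| = 10.60 ✓; ∠PFC = 108.8° ✓; |FC| = 27.20 ✓; ∠FCU = 136.1° ✓; |CU| = 28.10 ✓; ∠CUM = 96.60° ✓; |UM| = 18.80 ✓; ∠UMK = 78.50° ✓; |MK| = 24.80 ✗.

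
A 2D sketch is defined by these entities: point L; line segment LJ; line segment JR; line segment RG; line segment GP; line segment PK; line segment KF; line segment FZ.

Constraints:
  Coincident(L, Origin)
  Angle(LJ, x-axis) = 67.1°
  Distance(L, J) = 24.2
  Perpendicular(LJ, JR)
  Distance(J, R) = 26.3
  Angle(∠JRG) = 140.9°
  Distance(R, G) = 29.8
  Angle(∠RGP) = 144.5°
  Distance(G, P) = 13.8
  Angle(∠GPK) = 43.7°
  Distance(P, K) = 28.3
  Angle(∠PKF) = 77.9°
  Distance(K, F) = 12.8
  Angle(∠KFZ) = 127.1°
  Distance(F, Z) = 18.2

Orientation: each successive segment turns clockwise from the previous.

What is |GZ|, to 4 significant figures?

10.71

L is at the origin; LJ runs at 67.1° with length 24.2, so J = (9.417, 22.29). LJ ⟂ JR, so JR runs at -22.90°; with |JR| = 26.3, R = (33.64, 12.06). ∠JRG = 140.9° gives RG at -62.00° from the x-axis; with |RG| = 29.8, G = (47.63, -14.25). ∠RGP = 144.5° gives GP at -97.50° from the x-axis; with |GP| = 13.8, P = (45.83, -27.94). ∠GPK = 43.7° gives PK at 126.2° from the x-axis; with |PK| = 28.3, K = (29.12, -5.098). ∠PKF = 77.9° gives KF at 24.10° from the x-axis; with |KF| = 12.8, F = (40.80, 0.1286). ∠KFZ = 127.1° gives FZ at -28.80° from the x-axis; with |FZ| = 18.2, Z = (56.75, -8.639). Then |GZ| = |Z − G| = 10.71.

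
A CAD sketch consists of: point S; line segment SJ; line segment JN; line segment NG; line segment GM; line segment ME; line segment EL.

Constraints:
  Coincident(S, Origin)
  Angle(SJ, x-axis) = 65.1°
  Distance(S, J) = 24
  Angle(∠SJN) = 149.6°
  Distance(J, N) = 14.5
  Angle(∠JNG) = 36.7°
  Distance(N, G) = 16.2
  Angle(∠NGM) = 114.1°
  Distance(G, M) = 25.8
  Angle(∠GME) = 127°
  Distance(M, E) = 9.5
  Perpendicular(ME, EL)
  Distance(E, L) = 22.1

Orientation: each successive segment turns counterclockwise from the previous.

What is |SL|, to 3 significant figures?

34.1

S is at the origin; SJ runs at 65.1° with length 24.0, so J = (10.1, 21.8). ∠SJN = 149.6° gives JN at 95.5° from the x-axis; with |JN| = 14.5, N = (8.72, 36.2). ∠JNG = 36.7° gives NG at -121° from the x-axis; with |NG| = 16.2, G = (0.323, 22.3). ∠NGM = 114.1° gives GM at -55.3° from the x-axis; with |GM| = 25.8, M = (15.0, 1.13). ∠GME = 127.0° gives ME at -2.30° from the x-axis; with |ME| = 9.5, E = (24.5, 0.753). ME is perpendicular to EL, so EL runs at 87.7°; with |EL| = 22.1, L = (25.4, 22.8). Then |SL| = |L − S| = 34.1.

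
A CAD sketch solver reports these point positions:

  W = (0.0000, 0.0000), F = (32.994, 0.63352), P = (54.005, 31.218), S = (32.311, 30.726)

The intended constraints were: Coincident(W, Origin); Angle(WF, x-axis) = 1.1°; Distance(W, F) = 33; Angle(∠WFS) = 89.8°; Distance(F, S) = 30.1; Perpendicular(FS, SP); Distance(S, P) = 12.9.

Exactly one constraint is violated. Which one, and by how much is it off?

Distance(S, P) = 12.9 — off by 8.80.

W = (0.00, 0.00) ✓; WF at 1.100° ✓; |WF| = 33.00 ✓; ∠WFS = 89.80° ✓; |FS| = 30.10 ✓; ∠(FS, SP) = 90.00° ✓; |SP| = 21.70 ✗.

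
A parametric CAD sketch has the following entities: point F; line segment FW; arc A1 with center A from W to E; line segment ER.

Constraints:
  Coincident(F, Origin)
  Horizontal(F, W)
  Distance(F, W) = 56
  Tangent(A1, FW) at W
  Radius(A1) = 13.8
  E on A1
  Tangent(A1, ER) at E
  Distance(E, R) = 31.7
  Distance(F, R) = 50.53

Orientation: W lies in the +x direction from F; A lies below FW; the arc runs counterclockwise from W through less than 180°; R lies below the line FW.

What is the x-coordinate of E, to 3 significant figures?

43.0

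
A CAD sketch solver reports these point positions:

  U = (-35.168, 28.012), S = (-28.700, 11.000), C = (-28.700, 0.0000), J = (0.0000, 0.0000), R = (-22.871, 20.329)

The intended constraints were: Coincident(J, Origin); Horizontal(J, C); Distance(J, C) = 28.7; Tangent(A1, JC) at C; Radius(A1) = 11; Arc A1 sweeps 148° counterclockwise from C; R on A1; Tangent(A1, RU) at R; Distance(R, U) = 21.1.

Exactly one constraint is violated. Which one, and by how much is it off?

Distance(R, U) = 21.1 — off by 6.60.

J = (0.00, 0.00) ✓; J.y = 0.00, C.y = 0.00 ✓; |JC| = 28.70 ✓; ∠(SC, CJ) = 90.00° ✓; |SC| = 11.00 ✓; bearing(S→R) − bearing(S→C) = 148.0° ✓; |SR| = 11.00 ✓; ∠(SR, RU) = 90.00° ✓; |RU| = 14.50 ✗.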